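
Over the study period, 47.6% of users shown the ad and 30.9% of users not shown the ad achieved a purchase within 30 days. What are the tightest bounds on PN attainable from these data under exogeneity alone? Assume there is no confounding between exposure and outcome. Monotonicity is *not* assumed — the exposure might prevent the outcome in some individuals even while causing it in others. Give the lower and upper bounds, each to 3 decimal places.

p₁ = 0.476, p₀ = 0.309.
Under exogeneity alone the bounds on PN are max{0,(p₁−p₀)/p₁} ≤ PN ≤ min{1,(1−p₀)/p₁}.
  lower = (p₁ − p₀)/p₁ = 0.167 / 0.476 ≈ 0.3508
  upper = min{1, (1 − p₀)/p₁} = 0.691 / 0.476 ≈ 1.4517 → capped at 1

0.351 ≤ PN ≤ 1.000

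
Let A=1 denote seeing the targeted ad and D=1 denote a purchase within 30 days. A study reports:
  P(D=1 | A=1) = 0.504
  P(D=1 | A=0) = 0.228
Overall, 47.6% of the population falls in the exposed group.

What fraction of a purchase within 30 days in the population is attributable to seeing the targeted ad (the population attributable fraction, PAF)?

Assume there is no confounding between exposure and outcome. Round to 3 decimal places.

Let p₁ = 0.504, p₀ = 0.228.
Overall risk P(Y=1) = π·p₁ + (1−π)·p₀ = 0.476×0.504 + 0.524×0.228 = 0.35938.
Under exogeneity, PAF = [P(Y=1) − p₀] / P(Y=1).
PAF = (0.35938 − 0.228) / 0.35938 ≈ 0.3656

PAF ≈ 0.366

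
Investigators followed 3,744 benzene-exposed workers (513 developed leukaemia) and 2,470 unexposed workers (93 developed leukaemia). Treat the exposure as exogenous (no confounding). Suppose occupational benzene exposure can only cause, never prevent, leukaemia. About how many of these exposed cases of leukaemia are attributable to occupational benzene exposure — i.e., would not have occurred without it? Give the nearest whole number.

about 372 cases

p₁ = P(outcome | exposed) = 513/3744 = 0.13702
p₀ = P(outcome | unexposed) = 93/2470 = 0.037652
PN = (p₁ − p₀)/p₁ = (0.13702 − 0.037652) / 0.13702 ≈ 0.72521.
Attributable cases ≈ PN × (exposed cases) = 0.72521 × 513 ≈ 372.03.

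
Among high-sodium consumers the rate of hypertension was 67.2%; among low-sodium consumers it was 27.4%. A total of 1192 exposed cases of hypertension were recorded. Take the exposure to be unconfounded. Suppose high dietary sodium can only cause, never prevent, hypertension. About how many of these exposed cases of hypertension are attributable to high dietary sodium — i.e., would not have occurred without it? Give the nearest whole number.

about 706 cases

p₁ = 0.672, p₀ = 0.274.
PN = (p₁ − p₀)/p₁ = (0.672 − 0.274) / 0.672 ≈ 0.59226.
Attributable cases ≈ PN × (exposed cases) = 0.59226 × 1192 ≈ 705.98.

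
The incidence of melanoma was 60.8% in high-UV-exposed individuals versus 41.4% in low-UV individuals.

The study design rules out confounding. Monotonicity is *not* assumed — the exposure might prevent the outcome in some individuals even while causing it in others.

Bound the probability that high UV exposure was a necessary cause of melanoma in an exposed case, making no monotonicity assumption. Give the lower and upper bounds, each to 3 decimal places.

0.319 ≤ PN ≤ 0.964

p₁ = 0.608, p₀ = 0.414.
Under exogeneity alone the bounds on PN are max{0,(p₁−p₀)/p₁} ≤ PN ≤ min{1,(1−p₀)/p₁}.
  lower = (p₁ − p₀)/p₁ = 0.194 / 0.608 ≈ 0.3191
  upper = min{1, (1 − p₀)/p₁} = 0.586 / 0.608 ≈ 0.9638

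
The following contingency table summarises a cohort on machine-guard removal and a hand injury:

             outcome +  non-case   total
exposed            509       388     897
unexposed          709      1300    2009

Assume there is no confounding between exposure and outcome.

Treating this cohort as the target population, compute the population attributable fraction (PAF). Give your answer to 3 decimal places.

p₁ = P(outcome | exposed) = 509/897 = 0.56745
p₀ = P(outcome | unexposed) = 709/2009 = 0.35291
Exposure prevalence π = 897/2906 = 0.30867; overall risk P(Y=1) = 0.41913.
Under exogeneity, PAF = [P(Y=1) − p₀]/P(Y=1).
PAF = (0.41913 − 0.35291) / 0.41913 ≈ 0.1580

PAF ≈ 0.158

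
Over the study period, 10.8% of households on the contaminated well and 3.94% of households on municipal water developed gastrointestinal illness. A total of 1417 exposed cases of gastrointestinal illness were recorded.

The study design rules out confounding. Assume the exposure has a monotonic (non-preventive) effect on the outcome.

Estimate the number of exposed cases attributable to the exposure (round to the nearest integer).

p₁ = 0.108, p₀ = 0.0394.
PN = (p₁ − p₀)/p₁ = (0.108 − 0.0394) / 0.108 ≈ 0.63519.
Attributable cases ≈ PN × (exposed cases) = 0.63519 × 1417 ≈ 900.06.

about 900 cases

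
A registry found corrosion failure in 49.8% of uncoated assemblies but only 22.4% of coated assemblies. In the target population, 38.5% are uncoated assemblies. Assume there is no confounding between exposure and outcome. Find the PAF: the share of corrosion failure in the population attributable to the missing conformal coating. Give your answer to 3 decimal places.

PAF ≈ 0.320

p₁ = 0.498, p₀ = 0.224.
Overall risk P(Y=1) = π·p₁ + (1−π)·p₀ = 0.385×0.498 + 0.615×0.224 = 0.32949.
Under exogeneity, PAF = [P(Y=1) − p₀] / P(Y=1).
PAF = (0.32949 − 0.224) / 0.32949 ≈ 0.3202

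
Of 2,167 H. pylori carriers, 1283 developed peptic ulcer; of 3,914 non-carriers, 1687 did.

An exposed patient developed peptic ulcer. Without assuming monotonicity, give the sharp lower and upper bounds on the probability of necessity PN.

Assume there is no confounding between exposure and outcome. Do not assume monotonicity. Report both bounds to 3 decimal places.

0.272 ≤ PN ≤ 0.961

p₁ = P(outcome | exposed) = 1283/2167 = 0.59206
p₀ = P(outcome | unexposed) = 1687/3914 = 0.43102
Under exogeneity alone the bounds on PN are max{0,(p₁−p₀)/p₁} ≤ PN ≤ min{1,(1−p₀)/p₁}.
  lower = (p₁ − p₀)/p₁ = 0.16105 / 0.59206 ≈ 0.2720
  upper = min{1, (1 − p₀)/p₁} = 0.56898 / 0.59206 ≈ 0.9610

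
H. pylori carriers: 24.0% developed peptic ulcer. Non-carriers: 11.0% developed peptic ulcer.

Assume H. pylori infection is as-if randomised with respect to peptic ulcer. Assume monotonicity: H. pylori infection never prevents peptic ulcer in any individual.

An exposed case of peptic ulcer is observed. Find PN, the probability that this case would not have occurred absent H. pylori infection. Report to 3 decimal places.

PN ≈ 0.542

p₁ = 0.24, p₀ = 0.11.
Under exogeneity and monotonicity, PN = (p₁ − p₀) / p₁.
PN = (0.24 − 0.11) / 0.24 = 0.13 / 0.24 ≈ 0.5417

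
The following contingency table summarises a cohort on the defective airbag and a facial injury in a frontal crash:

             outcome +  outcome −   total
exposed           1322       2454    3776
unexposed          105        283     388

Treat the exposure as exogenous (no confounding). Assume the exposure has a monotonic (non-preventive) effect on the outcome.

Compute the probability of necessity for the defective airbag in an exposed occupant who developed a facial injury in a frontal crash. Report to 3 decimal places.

PN ≈ 0.227

p₁ = P(outcome | exposed) = 1322/3776 = 0.35011
p₀ = P(outcome | unexposed) = 105/388 = 0.27062
Under exogeneity and monotonicity, PN = (p₁ − p₀) / p₁.
PN = (0.35011 − 0.27062) / 0.35011 = 0.079487 / 0.35011 ≈ 0.2270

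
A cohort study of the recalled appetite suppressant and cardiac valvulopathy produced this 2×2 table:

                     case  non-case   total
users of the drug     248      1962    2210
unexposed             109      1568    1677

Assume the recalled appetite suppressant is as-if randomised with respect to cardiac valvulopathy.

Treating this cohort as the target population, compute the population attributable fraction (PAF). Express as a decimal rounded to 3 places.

p₁ = P(outcome | exposed) = 248/2210 = 0.11222
p₀ = P(outcome | unexposed) = 109/1677 = 0.064997
Exposure prevalence π = 2210/3887 = 0.56856; overall risk P(Y=1) = 0.091845.
Under exogeneity, PAF = [P(Y=1) − p₀]/P(Y=1).
PAF = (0.091845 − 0.064997) / 0.091845 ≈ 0.2923

PAF ≈ 0.292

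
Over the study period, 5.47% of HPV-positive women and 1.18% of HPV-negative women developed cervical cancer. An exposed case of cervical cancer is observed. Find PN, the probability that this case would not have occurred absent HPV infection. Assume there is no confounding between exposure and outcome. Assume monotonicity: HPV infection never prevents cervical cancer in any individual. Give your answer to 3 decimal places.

p₁ = 0.0547, p₀ = 0.0118.
Under exogeneity and monotonicity, PN = (p₁ − p₀) / p₁.
PN = (0.0547 − 0.0118) / 0.0547 = 0.0429 / 0.0547 ≈ 0.7843

PN ≈ 0.784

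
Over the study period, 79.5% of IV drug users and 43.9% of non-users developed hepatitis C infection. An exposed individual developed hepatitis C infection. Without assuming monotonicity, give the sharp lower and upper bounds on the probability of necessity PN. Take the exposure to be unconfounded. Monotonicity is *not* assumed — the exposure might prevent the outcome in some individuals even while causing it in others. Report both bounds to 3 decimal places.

0.448 ≤ PN ≤ 0.706

p₁ = 0.795, p₀ = 0.439.
Under exogeneity alone the bounds on PN are max{0,(p₁−p₀)/p₁} ≤ PN ≤ min{1,(1−p₀)/p₁}.
  lower = (p₁ − p₀)/p₁ = 0.356 / 0.795 ≈ 0.4478
  upper = min{1, (1 − p₀)/p₁} = 0.561 / 0.795 ≈ 0.7057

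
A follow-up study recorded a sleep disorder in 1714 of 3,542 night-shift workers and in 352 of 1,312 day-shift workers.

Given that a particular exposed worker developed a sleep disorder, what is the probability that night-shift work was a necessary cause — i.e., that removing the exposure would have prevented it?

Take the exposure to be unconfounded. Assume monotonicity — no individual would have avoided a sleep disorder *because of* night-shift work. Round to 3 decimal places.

PN ≈ 0.446

p₁ = P(outcome | exposed) = 1714/3542 = 0.48391
p₀ = P(outcome | unexposed) = 352/1312 = 0.26829
Under exogeneity and monotonicity, PN = (p₁ − p₀) / p₁.
PN = (0.48391 − 0.26829) / 0.48391 = 0.21561 / 0.48391 ≈ 0.4456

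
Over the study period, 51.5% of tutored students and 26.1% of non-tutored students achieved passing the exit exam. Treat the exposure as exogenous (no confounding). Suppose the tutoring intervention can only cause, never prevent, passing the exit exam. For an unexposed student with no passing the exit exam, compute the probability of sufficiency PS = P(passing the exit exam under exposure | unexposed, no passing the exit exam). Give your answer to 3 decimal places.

p₁ = 0.515, p₀ = 0.261.
Under exogeneity and monotonicity, PS = (p₁ − p₀) / (1 − p₀).
PS = (0.515 − 0.261) / (1 − 0.261) = 0.254 / 0.739 ≈ 0.3437

PS ≈ 0.344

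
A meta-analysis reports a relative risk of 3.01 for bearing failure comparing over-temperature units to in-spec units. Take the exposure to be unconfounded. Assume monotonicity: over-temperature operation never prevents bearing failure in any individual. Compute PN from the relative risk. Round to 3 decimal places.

PN ≈ 0.668

Under exogeneity and monotonicity, PN = (RR − 1) / RR = 1 − 1/RR.
PN = (3.01 − 1) / 3.01 = 2.01 / 3.01 ≈ 0.6678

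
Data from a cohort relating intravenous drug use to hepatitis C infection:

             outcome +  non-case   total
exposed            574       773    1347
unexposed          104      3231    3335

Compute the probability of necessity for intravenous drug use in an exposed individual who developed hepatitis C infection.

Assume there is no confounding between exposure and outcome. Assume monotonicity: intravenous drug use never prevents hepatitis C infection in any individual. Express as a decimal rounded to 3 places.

p₁ = P(outcome | exposed) = 574/1347 = 0.42613
p₀ = P(outcome | unexposed) = 104/3335 = 0.031184
Under exogeneity and monotonicity, PN = (p₁ − p₀)/p₁.
PN = (0.42613 − 0.031184) / 0.42613 ≈ 0.9268

PN ≈ 0.927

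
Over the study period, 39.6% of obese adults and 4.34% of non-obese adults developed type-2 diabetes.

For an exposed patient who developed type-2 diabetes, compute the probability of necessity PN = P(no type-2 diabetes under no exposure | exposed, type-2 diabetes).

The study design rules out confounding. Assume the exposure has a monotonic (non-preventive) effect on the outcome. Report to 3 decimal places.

PN ≈ 0.890

p₁ = 0.396, p₀ = 0.0434.
Under exogeneity and monotonicity, PN = (p₁ − p₀) / p₁.
PN = (0.396 − 0.0434) / 0.396 = 0.3526 / 0.396 ≈ 0.8904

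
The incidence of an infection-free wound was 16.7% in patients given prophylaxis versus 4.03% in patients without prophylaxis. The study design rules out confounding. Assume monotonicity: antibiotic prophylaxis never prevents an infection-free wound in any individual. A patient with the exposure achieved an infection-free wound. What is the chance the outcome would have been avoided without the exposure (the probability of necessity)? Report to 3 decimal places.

PN ≈ 0.759

p₁ = 0.167, p₀ = 0.0403.
Under exogeneity and monotonicity, PN = (p₁ − p₀) / p₁.
PN = (0.167 − 0.0403) / 0.167 = 0.1267 / 0.167 ≈ 0.7587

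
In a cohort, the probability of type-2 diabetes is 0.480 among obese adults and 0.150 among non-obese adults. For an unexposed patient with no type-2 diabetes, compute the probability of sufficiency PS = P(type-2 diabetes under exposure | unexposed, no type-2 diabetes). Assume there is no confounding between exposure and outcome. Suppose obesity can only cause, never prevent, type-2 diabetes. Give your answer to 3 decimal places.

Let p₁ = 0.48, p₀ = 0.15.
Under exogeneity and monotonicity, PS = (p₁ − p₀) / (1 − p₀).
PS = (0.48 − 0.15) / (1 − 0.15) = 0.33 / 0.85 ≈ 0.3882

PS ≈ 0.388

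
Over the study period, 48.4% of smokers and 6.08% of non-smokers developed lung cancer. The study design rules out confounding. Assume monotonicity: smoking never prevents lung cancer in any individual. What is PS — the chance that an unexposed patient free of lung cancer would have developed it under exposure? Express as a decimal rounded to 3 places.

PS ≈ 0.451

p₁ = 0.484, p₀ = 0.0608.
Under exogeneity and monotonicity, PS = (p₁ − p₀) / (1 − p₀).
PS = (0.484 − 0.0608) / (1 − 0.0608) = 0.4232 / 0.9392 ≈ 0.4506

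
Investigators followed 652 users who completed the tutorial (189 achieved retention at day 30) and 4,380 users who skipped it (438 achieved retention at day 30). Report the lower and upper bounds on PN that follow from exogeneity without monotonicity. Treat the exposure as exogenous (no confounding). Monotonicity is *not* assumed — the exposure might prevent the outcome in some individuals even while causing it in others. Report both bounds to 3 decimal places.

0.655 ≤ PN ≤ 1.000

p₁ = P(outcome | exposed) = 189/652 = 0.28988
p₀ = P(outcome | unexposed) = 438/4380 = 0.1
Under exogeneity alone the bounds on PN are max{0,(p₁−p₀)/p₁} ≤ PN ≤ min{1,(1−p₀)/p₁}.
  lower = (p₁ − p₀)/p₁ = 0.18988 / 0.28988 ≈ 0.6550
  upper = min{1, (1 − p₀)/p₁} = 0.9 / 0.28988 ≈ 3.1048 → capped at 1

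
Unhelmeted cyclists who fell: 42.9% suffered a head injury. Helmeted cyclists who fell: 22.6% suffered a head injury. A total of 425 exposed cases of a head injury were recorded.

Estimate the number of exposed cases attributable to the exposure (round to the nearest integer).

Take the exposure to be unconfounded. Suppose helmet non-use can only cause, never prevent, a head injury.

p₁ = 0.429, p₀ = 0.226.
PN = (p₁ − p₀)/p₁ = (0.429 − 0.226) / 0.429 ≈ 0.47319.
Attributable cases ≈ PN × (exposed cases) = 0.47319 × 425 ≈ 201.11.

about 201 cases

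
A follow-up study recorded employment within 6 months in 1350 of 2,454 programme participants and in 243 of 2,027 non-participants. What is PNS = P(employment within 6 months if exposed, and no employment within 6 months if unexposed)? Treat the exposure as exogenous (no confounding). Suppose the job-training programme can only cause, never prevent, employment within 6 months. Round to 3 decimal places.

p₁ = P(outcome | exposed) = 1350/2454 = 0.55012
p₀ = P(outcome | unexposed) = 243/2027 = 0.11988
Under exogeneity and monotonicity, PNS = p₁ − p₀.
PNS = 0.55012 − 0.11988 = 0.43024

PNS ≈ 0.430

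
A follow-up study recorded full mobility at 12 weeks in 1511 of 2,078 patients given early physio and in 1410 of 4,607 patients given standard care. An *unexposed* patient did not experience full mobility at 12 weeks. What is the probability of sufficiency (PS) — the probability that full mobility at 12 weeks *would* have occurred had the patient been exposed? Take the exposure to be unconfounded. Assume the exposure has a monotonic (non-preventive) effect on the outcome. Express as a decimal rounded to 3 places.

PS ≈ 0.607

p₁ = P(outcome | exposed) = 1511/2078 = 0.72714
p₀ = P(outcome | unexposed) = 1410/4607 = 0.30606
Under exogeneity and monotonicity, PS = (p₁ − p₀) / (1 − p₀).
PS = (0.72714 − 0.30606) / (1 − 0.30606) = 0.42109 / 0.69394 ≈ 0.6068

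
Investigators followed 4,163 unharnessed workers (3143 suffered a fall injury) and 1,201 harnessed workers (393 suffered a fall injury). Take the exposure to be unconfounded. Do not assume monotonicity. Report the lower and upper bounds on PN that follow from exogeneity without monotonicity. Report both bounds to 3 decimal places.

0.567 ≤ PN ≤ 0.891

p₁ = P(outcome | exposed) = 3143/4163 = 0.75498
p₀ = P(outcome | unexposed) = 393/1201 = 0.32723
Under exogeneity alone the bounds on PN are max{0,(p₁−p₀)/p₁} ≤ PN ≤ min{1,(1−p₀)/p₁}.
  lower = (p₁ − p₀)/p₁ = 0.42776 / 0.75498 ≈ 0.5666
  upper = min{1, (1 − p₀)/p₁} = 0.67277 / 0.75498 ≈ 0.8911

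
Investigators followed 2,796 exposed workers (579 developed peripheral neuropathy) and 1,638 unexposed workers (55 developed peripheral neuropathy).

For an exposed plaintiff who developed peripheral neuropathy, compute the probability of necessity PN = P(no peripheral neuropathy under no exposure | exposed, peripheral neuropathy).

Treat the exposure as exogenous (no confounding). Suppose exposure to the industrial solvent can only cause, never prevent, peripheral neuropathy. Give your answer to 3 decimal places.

PN ≈ 0.838

p₁ = P(outcome | exposed) = 579/2796 = 0.20708
p₀ = P(outcome | unexposed) = 55/1638 = 0.033578
Under exogeneity and monotonicity, PN = (p₁ − p₀) / p₁.
PN = (0.20708 − 0.033578) / 0.20708 = 0.1735 / 0.20708 ≈ 0.8379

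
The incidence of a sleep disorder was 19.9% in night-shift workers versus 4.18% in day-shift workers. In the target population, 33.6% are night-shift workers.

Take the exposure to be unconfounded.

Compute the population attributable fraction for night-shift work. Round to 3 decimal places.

PAF ≈ 0.558

p₁ = 0.199, p₀ = 0.0418.
Overall risk P(Y=1) = π·p₁ + (1−π)·p₀ = 0.336×0.199 + 0.664×0.0418 = 0.094619.
Under exogeneity, PAF = [P(Y=1) − p₀] / P(Y=1).
PAF = (0.094619 − 0.0418) / 0.094619 ≈ 0.5582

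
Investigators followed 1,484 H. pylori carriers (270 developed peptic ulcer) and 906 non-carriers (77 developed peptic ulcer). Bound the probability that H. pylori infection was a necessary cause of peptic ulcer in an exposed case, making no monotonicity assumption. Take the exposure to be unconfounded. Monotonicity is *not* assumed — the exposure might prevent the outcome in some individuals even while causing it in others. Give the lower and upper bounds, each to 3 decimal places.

0.533 ≤ PN ≤ 1.000

p₁ = P(outcome | exposed) = 270/1484 = 0.18194
p₀ = P(outcome | unexposed) = 77/906 = 0.084989
Under exogeneity alone the bounds on PN are max{0,(p₁−p₀)/p₁} ≤ PN ≤ min{1,(1−p₀)/p₁}.
  lower = (p₁ − p₀)/p₁ = 0.096952 / 0.18194 ≈ 0.5329
  upper = min{1, (1 − p₀)/p₁} = 0.91501 / 0.18194 ≈ 5.0292 → capped at 1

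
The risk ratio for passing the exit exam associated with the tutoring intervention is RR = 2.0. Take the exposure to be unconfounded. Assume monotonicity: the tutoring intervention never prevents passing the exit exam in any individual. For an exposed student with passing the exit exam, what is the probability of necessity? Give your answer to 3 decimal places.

Under exogeneity and monotonicity, PN = (RR − 1) / RR = 1 − 1/RR.
PN = (2.0 − 1) / 2.0 = 1 / 2.0 ≈ 0.5000

PN ≈ 0.500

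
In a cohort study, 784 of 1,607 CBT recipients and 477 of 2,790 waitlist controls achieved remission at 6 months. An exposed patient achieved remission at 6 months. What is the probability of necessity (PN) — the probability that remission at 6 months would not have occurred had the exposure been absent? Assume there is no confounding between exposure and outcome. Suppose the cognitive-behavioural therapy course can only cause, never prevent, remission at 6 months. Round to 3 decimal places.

PN ≈ 0.650

p₁ = P(outcome | exposed) = 784/1607 = 0.48787
p₀ = P(outcome | unexposed) = 477/2790 = 0.17097
Under exogeneity and monotonicity, PN = (p₁ − p₀) / p₁.
PN = (0.48787 − 0.17097) / 0.48787 = 0.3169 / 0.48787 ≈ 0.6496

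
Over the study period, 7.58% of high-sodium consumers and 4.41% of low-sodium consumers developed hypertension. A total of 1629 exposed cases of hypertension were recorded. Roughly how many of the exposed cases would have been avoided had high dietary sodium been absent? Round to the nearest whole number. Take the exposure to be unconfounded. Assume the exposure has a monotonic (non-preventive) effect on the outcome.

p₁ = 0.0758, p₀ = 0.0441.
PN = (p₁ − p₀)/p₁ = (0.0758 − 0.0441) / 0.0758 ≈ 0.41821.
Attributable cases ≈ PN × (exposed cases) = 0.41821 × 1629 ≈ 681.26.

about 681 cases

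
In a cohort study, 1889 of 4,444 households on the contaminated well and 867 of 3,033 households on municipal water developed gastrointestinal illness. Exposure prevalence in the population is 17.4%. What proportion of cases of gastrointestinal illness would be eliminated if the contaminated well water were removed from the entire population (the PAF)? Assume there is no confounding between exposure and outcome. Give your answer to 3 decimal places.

PAF ≈ 0.078

p₁ = P(outcome | exposed) = 1889/4444 = 0.42507
p₀ = P(outcome | unexposed) = 867/3033 = 0.28586
Overall risk P(Y=1) = π·p₁ + (1−π)·p₀ = 0.174×0.42507 + 0.826×0.28586 = 0.31008.
Under exogeneity, PAF = [P(Y=1) − p₀] / P(Y=1).
PAF = (0.31008 − 0.28586) / 0.31008 ≈ 0.0781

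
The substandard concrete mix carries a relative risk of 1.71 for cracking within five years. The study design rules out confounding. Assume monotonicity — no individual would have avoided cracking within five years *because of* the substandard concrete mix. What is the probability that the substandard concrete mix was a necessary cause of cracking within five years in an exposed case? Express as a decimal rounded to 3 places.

Under exogeneity and monotonicity, PN = (RR − 1) / RR = 1 − 1/RR.
PN = (1.71 − 1) / 1.71 = 0.71 / 1.71 ≈ 0.4152

PN ≈ 0.415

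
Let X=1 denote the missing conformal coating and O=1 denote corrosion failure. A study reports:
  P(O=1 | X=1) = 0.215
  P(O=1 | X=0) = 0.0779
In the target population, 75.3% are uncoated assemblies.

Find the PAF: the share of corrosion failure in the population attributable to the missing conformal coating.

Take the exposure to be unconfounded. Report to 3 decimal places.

Let p₁ = 0.215, p₀ = 0.0779.
Overall risk P(Y=1) = π·p₁ + (1−π)·p₀ = 0.753×0.215 + 0.247×0.0779 = 0.18114.
Under exogeneity, PAF = [P(Y=1) − p₀] / P(Y=1).
PAF = (0.18114 − 0.0779) / 0.18114 ≈ 0.5699

PAF ≈ 0.570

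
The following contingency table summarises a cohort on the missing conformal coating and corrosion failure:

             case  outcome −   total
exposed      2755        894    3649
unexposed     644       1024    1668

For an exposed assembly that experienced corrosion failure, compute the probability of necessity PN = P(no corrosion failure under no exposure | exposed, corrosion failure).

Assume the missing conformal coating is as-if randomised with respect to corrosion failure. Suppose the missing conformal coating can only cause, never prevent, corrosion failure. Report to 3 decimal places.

PN ≈ 0.489

p₁ = P(outcome | exposed) = 2755/3649 = 0.755
p₀ = P(outcome | unexposed) = 644/1668 = 0.38609
Under exogeneity and monotonicity, PN = (p₁ − p₀) / p₁.
PN = (0.755 − 0.38609) / 0.755 = 0.36891 / 0.755 ≈ 0.4886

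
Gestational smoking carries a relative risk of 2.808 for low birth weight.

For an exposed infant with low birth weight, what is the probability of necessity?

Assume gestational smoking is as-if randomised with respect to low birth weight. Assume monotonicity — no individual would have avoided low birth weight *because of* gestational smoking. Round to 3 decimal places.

Under exogeneity and monotonicity, PN = (RR − 1) / RR = 1 − 1/RR.
PN = (2.808 − 1) / 2.808 = 1.808 / 2.808 ≈ 0.6439

PN ≈ 0.644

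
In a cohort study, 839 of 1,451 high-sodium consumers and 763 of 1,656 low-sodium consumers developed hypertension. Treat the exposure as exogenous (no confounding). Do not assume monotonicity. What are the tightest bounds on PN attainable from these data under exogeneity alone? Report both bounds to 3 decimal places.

0.203 ≤ PN ≤ 0.933

p₁ = P(outcome | exposed) = 839/1451 = 0.57822
p₀ = P(outcome | unexposed) = 763/1656 = 0.46075
Under exogeneity alone the bounds on PN are max{0,(p₁−p₀)/p₁} ≤ PN ≤ min{1,(1−p₀)/p₁}.
  lower = (p₁ − p₀)/p₁ = 0.11747 / 0.57822 ≈ 0.2032
  upper = min{1, (1 − p₀)/p₁} = 0.53925 / 0.57822 ≈ 0.9326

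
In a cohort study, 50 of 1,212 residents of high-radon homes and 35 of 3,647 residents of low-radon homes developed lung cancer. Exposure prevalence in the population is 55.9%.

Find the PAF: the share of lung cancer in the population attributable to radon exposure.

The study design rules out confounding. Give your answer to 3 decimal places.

PAF ≈ 0.648

p₁ = P(outcome | exposed) = 50/1212 = 0.041254
p₀ = P(outcome | unexposed) = 35/3647 = 0.0095969
Overall risk P(Y=1) = π·p₁ + (1−π)·p₀ = 0.559×0.041254 + 0.441×0.0095969 = 0.027293.
Under exogeneity, PAF = [P(Y=1) − p₀] / P(Y=1).
PAF = (0.027293 − 0.0095969) / 0.027293 ≈ 0.6484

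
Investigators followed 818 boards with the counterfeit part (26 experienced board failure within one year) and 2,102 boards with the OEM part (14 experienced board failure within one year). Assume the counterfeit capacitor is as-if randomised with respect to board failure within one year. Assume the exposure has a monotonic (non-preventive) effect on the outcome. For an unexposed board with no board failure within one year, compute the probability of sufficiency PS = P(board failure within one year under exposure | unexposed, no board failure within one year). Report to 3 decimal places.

PS ≈ 0.025

p₁ = P(outcome | exposed) = 26/818 = 0.031785
p₀ = P(outcome | unexposed) = 14/2102 = 0.0066603
Under exogeneity and monotonicity, PS = (p₁ − p₀) / (1 − p₀).
PS = (0.031785 − 0.0066603) / (1 − 0.0066603) = 0.025125 / 0.99334 ≈ 0.0253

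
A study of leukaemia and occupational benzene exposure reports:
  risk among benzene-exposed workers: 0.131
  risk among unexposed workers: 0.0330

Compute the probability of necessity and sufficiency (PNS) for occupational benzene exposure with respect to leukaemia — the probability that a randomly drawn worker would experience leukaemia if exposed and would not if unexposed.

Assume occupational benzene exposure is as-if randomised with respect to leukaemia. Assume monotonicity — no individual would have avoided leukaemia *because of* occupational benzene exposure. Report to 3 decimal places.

PNS ≈ 0.098

Let p₁ = 0.131, p₀ = 0.033.
Under exogeneity and monotonicity, PNS = p₁ − p₀.
PNS = 0.131 − 0.033 = 0.098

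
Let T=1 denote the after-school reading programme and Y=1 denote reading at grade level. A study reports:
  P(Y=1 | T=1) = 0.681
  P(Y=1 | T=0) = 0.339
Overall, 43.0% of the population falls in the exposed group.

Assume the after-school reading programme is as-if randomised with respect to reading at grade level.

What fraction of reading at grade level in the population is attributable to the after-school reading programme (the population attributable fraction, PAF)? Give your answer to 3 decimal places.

Let p₁ = 0.681, p₀ = 0.339.
Overall risk P(Y=1) = π·p₁ + (1−π)·p₀ = 0.43×0.681 + 0.57×0.339 = 0.48606.
Under exogeneity, PAF = [P(Y=1) − p₀] / P(Y=1).
PAF = (0.48606 − 0.339) / 0.48606 ≈ 0.3026

PAF ≈ 0.303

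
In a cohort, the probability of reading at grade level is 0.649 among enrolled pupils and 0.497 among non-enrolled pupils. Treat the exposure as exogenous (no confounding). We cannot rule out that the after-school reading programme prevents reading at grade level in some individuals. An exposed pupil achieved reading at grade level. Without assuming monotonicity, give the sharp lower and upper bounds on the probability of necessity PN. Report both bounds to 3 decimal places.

Let p₁ = 0.649, p₀ = 0.497.
Under exogeneity alone the bounds on PN are max{0,(p₁−p₀)/p₁} ≤ PN ≤ min{1,(1−p₀)/p₁}.
  lower = (p₁ − p₀)/p₁ = 0.152 / 0.649 ≈ 0.2342
  upper = min{1, (1 − p₀)/p₁} = 0.503 / 0.649 ≈ 0.7750

0.234 ≤ PN ≤ 0.775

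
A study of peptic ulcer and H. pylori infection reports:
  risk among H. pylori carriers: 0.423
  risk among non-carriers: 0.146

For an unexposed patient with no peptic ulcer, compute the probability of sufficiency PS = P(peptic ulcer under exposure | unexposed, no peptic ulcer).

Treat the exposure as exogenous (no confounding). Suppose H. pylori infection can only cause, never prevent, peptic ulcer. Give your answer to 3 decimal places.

Let p₁ = 0.423, p₀ = 0.146.
Under exogeneity and monotonicity, PS = (p₁ − p₀) / (1 − p₀).
PS = (0.423 − 0.146) / (1 − 0.146) = 0.277 / 0.854 ≈ 0.3244

PS ≈ 0.324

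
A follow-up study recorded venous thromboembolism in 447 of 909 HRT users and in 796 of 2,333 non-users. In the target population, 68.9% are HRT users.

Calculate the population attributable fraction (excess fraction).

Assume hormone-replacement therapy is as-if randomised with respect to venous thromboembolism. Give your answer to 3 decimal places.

p₁ = P(outcome | exposed) = 447/909 = 0.49175
p₀ = P(outcome | unexposed) = 796/2333 = 0.34119
Overall risk P(Y=1) = π·p₁ + (1−π)·p₀ = 0.689×0.49175 + 0.311×0.34119 = 0.44493.
Under exogeneity, PAF = [P(Y=1) − p₀] / P(Y=1).
PAF = (0.44493 − 0.34119) / 0.44493 ≈ 0.2331

PAF ≈ 0.233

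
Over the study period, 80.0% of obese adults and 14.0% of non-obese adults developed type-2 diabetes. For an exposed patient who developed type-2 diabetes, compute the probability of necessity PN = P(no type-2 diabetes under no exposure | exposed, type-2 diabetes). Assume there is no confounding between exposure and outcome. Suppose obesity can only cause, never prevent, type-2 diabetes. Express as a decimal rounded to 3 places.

PN ≈ 0.825

p₁ = 0.8, p₀ = 0.14.
Under exogeneity and monotonicity, PN = (p₁ − p₀) / p₁.
PN = (0.8 − 0.14) / 0.8 = 0.66 / 0.8 ≈ 0.8250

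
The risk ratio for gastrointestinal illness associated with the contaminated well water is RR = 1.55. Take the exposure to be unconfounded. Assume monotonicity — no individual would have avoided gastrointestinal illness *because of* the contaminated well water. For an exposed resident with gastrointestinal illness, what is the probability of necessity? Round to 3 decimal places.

PN ≈ 0.355

Under exogeneity and monotonicity, PN = (RR − 1) / RR = 1 − 1/RR.
PN = (1.55 − 1) / 1.55 = 0.55 / 1.55 ≈ 0.3548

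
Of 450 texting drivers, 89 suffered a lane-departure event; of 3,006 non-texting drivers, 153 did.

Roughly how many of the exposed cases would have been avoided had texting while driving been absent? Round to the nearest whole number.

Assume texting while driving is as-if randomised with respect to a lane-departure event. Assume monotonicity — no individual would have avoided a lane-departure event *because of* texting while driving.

p₁ = P(outcome | exposed) = 89/450 = 0.19778
p₀ = P(outcome | unexposed) = 153/3006 = 0.050898
PN = (p₁ − p₀)/p₁ = (0.19778 − 0.050898) / 0.19778 ≈ 0.74265.
Attributable cases ≈ PN × (exposed cases) = 0.74265 × 89 ≈ 66.10.

about 66 cases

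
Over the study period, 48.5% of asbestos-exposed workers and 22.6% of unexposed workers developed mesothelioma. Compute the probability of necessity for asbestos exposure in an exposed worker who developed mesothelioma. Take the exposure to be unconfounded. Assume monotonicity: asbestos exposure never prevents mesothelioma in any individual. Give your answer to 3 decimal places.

p₁ = 0.485, p₀ = 0.226.
Under exogeneity and monotonicity, PN = (p₁ − p₀) / p₁.
PN = (0.485 − 0.226) / 0.485 = 0.259 / 0.485 ≈ 0.5340

PN ≈ 0.534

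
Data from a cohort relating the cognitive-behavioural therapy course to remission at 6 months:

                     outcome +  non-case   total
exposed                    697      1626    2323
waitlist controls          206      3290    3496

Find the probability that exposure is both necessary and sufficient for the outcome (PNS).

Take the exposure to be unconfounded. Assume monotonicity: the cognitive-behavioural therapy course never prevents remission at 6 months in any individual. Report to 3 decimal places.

PNS ≈ 0.241

p₁ = P(outcome | exposed) = 697/2323 = 0.30004
p₀ = P(outcome | unexposed) = 206/3496 = 0.058924
Under exogeneity and monotonicity, PNS = p₁ − p₀.
PNS = 0.30004 − 0.058924 = 0.24112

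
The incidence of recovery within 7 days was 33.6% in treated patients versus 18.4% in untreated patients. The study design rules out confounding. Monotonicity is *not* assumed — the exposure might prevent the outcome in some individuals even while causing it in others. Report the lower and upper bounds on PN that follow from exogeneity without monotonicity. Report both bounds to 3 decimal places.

0.452 ≤ PN ≤ 1.000

p₁ = 0.336, p₀ = 0.184.
Under exogeneity alone the bounds on PN are max{0,(p₁−p₀)/p₁} ≤ PN ≤ min{1,(1−p₀)/p₁}.
  lower = (p₁ − p₀)/p₁ = 0.152 / 0.336 ≈ 0.4524
  upper = min{1, (1 − p₀)/p₁} = 0.816 / 0.336 ≈ 2.4286 → capped at 1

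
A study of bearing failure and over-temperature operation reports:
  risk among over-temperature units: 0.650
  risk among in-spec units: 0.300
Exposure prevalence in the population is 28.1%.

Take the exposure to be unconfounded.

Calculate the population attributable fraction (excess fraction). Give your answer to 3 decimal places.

PAF ≈ 0.247

Let p₁ = 0.65, p₀ = 0.3.
Overall risk P(Y=1) = π·p₁ + (1−π)·p₀ = 0.281×0.65 + 0.719×0.3 = 0.39835.
Under exogeneity, PAF = [P(Y=1) − p₀] / P(Y=1).
PAF = (0.39835 − 0.3) / 0.39835 ≈ 0.2469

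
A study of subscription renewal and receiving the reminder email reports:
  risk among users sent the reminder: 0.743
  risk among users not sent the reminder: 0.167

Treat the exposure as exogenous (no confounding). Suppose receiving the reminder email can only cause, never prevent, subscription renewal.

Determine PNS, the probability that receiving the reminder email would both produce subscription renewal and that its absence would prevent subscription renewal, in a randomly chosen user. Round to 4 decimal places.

Let p₁ = 0.743, p₀ = 0.167.
Under exogeneity and monotonicity, PNS = p₁ − p₀.
PNS = 0.743 − 0.167 = 0.576

PNS ≈ 0.5760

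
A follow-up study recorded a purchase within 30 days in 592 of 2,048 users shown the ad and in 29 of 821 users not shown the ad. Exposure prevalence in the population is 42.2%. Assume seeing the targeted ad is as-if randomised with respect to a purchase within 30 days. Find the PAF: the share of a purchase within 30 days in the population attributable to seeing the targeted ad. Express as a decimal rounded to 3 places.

PAF ≈ 0.752

p₁ = P(outcome | exposed) = 592/2048 = 0.28906
p₀ = P(outcome | unexposed) = 29/821 = 0.035323
Overall risk P(Y=1) = π·p₁ + (1−π)·p₀ = 0.422×0.28906 + 0.578×0.035323 = 0.1424.
Under exogeneity, PAF = [P(Y=1) − p₀] / P(Y=1).
PAF = (0.1424 − 0.035323) / 0.1424 ≈ 0.7519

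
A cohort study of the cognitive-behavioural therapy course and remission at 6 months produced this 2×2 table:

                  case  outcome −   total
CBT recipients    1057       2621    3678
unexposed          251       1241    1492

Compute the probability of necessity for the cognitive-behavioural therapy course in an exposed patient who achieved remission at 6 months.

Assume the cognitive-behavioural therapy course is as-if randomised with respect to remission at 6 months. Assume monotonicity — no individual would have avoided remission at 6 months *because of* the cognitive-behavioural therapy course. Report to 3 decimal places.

PN ≈ 0.415

p₁ = P(outcome | exposed) = 1057/3678 = 0.28738
p₀ = P(outcome | unexposed) = 251/1492 = 0.16823
Under exogeneity and monotonicity, PN = (p₁ − p₀)/p₁.
PN = (0.28738 − 0.16823) / 0.28738 ≈ 0.4146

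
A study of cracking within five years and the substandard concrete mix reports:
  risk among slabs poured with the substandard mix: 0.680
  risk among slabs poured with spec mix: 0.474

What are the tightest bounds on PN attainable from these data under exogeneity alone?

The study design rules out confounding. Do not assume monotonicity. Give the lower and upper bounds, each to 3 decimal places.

0.303 ≤ PN ≤ 0.774

Let p₁ = 0.68, p₀ = 0.474.
Under exogeneity alone the bounds on PN are max{0,(p₁−p₀)/p₁} ≤ PN ≤ min{1,(1−p₀)/p₁}.
  lower = (p₁ − p₀)/p₁ = 0.206 / 0.68 ≈ 0.3029
  upper = min{1, (1 − p₀)/p₁} = 0.526 / 0.68 ≈ 0.7735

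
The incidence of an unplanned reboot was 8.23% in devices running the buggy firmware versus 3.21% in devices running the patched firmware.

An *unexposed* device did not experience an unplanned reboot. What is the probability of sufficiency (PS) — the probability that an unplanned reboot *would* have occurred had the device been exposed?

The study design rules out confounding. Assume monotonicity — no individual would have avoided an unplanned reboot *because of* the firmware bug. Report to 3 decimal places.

PS ≈ 0.052

p₁ = 0.0823, p₀ = 0.0321.
Under exogeneity and monotonicity, PS = (p₁ − p₀) / (1 − p₀).
PS = (0.0823 − 0.0321) / (1 − 0.0321) = 0.0502 / 0.9679 ≈ 0.0519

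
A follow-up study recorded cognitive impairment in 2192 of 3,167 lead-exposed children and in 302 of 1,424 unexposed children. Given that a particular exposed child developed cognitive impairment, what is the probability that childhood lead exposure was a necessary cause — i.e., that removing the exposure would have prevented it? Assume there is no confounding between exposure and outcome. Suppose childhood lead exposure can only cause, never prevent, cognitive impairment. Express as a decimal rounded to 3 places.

p₁ = P(outcome | exposed) = 2192/3167 = 0.69214
p₀ = P(outcome | unexposed) = 302/1424 = 0.21208
Under exogeneity and monotonicity, PN = (p₁ − p₀) / p₁.
PN = (0.69214 − 0.21208) / 0.69214 = 0.48006 / 0.69214 ≈ 0.6936

PN ≈ 0.694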